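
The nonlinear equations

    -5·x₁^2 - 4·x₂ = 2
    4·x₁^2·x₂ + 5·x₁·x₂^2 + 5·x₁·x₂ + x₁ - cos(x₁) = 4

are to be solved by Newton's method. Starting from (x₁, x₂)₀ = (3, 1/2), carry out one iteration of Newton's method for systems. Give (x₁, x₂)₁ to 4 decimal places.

(1.3701, 0.4741)

At (3, 1/2): F = (-49.0000, 29.239992).
Jacobian J = [[-10·x₁, -4], [8·x₁·x₂ + 5·x₂^2 + 5·x₂ + sin(x₁) + 1, 4·x₁^2 + 10·x₁·x₂ + 5·x₁]].
At the point, J = [[-30.0000, -4.0000], [16.891120, 66.0000]] (det J = -1912.435520).
Solving J·Δ = −F gives Δ = (-1.6299, -0.0259).
Then the next iterate is (x₁, x₂)₁ = (1.3701, 0.4741).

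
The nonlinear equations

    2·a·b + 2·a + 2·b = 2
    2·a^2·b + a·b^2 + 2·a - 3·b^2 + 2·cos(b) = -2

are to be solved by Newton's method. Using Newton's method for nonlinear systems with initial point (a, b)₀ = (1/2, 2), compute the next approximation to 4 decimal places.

(0.1313, 1.0707)

At (1/2, 2): F = (5.0000, -6.832294).
Jacobian J = [[2·b + 2, 2·a + 2], [4·a·b + b^2 + 2, 2·a^2 + 2·a·b - 6·b - 2·sin(b)]].
At the point, J = [[6.0000, 3.0000], [10.0000, -11.318595]] (det J = -97.911569).
Solving J·Δ = −F gives Δ = (-0.3687, -0.9293).
Then the next iterate is (a, b)₁ = (0.1313, 1.0707).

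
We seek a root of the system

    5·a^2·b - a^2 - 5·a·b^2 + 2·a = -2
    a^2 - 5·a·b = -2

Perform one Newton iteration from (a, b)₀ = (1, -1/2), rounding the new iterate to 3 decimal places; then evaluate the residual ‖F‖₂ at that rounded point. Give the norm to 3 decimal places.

29.799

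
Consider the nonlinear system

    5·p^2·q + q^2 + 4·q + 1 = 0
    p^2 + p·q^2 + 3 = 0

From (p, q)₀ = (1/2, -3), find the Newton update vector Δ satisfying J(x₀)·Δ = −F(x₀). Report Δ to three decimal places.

(-0.439, 1.119)

At (1/2, -3): F = (-5.750, 7.750).
Jacobian J = [[10·p·q, 5·p^2 + 2·q + 4], [2·p + q^2, 2·p·q]].
At the point, J = [[-15.000, -0.750], [10.000, -3.000]] (det J = 52.500).
Solving J·Δ = −F gives Δ = (-0.439, 1.119).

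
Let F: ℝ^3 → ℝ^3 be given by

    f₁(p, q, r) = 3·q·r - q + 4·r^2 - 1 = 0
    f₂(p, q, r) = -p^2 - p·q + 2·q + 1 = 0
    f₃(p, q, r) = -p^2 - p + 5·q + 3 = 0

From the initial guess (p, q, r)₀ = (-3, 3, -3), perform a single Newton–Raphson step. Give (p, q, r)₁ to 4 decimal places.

(-5.5000, 3.1000, -2.7333)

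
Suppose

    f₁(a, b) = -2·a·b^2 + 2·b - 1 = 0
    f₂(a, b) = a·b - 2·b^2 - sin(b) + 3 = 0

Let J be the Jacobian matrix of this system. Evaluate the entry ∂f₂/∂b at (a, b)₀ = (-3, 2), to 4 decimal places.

∂f₂/∂b = a - 4·b - cos(b).
At (-3, 2) this is -10.5839.

-10.5839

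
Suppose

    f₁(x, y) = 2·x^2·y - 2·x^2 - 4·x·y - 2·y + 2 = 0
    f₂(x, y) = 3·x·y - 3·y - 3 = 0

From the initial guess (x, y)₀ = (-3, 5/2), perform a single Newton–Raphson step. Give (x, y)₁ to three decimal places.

(-5.190, -1.619)

At (-3, 5/2): F = (54.000, -33.000).
Jacobian J = [[4·x·y - 4·x - 4·y, 2·x^2 - 4·x - 2], [3·y, 3·x - 3]].
At the point, J = [[-28.000, 28.000], [7.500, -12.000]] (det J = 126.000).
Solving J·Δ = −F gives Δ = (-2.190, -4.119).
Then the next iterate is (x, y)₁ = (-5.190, -1.619).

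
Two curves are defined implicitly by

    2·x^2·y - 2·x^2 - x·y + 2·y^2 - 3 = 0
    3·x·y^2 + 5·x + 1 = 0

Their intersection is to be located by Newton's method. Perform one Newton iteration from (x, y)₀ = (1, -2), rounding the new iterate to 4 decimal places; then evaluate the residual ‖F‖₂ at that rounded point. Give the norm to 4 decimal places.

5.8403

At (1, -2): F = (1.0000, 18.0000).
Jacobian J = [[4·x·y - 4·x - y, 2·x^2 - x + 4·y], [3·y^2 + 5, 6·x·y]].
At the point, J = [[-10.0000, -7.0000], [17.0000, -12.0000]] (det J = 239.0000).
Solving J·Δ = −F gives Δ = (-0.4770, 0.8243).
Then the next iterate is (x, y)₁ = (0.5230, -1.1757).
Re-evaluating at (0.5230, -1.1757): F = (-0.810802, 5.783782), so ‖F‖₂ = 5.8403.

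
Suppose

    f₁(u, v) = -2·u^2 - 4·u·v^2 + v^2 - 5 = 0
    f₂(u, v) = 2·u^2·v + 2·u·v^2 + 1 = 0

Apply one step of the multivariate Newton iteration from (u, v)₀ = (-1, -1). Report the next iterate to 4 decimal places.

(-0.3000, -1.2000)

At (-1, -1): F = (-2.0000, -3.0000).
Jacobian J = [[-4·u - 4·v^2, -8·u·v + 2·v], [4·u·v + 2·v^2, 2·u^2 + 4·u·v]].
At the point, J = [[0.0000, -10.0000], [6.0000, 6.0000]] (det J = 60.0000).
Solving J·Δ = −F gives Δ = (0.7000, -0.2000).
Then the next iterate is (u, v)₁ = (-0.3000, -1.2000).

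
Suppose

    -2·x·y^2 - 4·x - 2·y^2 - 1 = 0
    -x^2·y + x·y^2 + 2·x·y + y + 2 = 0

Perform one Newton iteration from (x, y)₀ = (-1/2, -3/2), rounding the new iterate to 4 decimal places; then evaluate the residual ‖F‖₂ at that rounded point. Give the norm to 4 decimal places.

At (-1/2, -3/2): F = (-1.2500, 1.2500).
Jacobian J = [[-2·y^2 - 4, -4·x·y - 4·y], [-2·x·y + y^2 + 2·y, -x^2 + 2·x·y + 2·x + 1]].
At the point, J = [[-8.5000, 3.0000], [-2.2500, 1.2500]] (det J = -3.8750).
Solving J·Δ = −F gives Δ = (-1.3710, -3.4677).
Then the next iterate is (x, y)₁ = (-1.8710, -4.9677).
Re-evaluating at (-1.8710, -4.9677): F = (49.473151, -13.161051), so ‖F‖₂ = 51.1938.

51.1938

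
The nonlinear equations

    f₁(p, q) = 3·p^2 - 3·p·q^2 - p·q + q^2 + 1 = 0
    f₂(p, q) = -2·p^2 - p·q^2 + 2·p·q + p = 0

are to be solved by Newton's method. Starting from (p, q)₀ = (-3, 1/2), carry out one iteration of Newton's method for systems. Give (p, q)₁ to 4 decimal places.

(-1.2955, 0.5625)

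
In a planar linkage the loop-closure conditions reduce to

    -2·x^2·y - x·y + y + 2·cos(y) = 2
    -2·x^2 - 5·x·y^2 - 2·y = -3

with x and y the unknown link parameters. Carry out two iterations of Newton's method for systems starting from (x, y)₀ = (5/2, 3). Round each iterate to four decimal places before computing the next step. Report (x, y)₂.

At (5/2, 3): F = (-45.979985, -128.0000).
Jacobian J = [[-4·x·y - y, -2·x^2 - x - 2·sin(y) + 1], [-4·x - 5·y^2, -10·x·y - 2]].
At the point, J = [[-33.0000, -14.282240], [-55.0000, -77.0000]] (det J = 1755.476799).
Solving J·Δ = −F gives Δ = (-0.9754, -0.9656).
Then the next iterate is (x, y)₁ = (1.5246, 2.0344).
Round to (1.5246, 2.0344) and repeat: F = (-13.419135, -37.267556), J = [[-14.440985, -6.962304], [-26.792317, -33.016462]].
Δ = (-0.6325, -0.6155), so (x, y)₂ = (0.8921, 1.4189).

(0.8921, 1.4189)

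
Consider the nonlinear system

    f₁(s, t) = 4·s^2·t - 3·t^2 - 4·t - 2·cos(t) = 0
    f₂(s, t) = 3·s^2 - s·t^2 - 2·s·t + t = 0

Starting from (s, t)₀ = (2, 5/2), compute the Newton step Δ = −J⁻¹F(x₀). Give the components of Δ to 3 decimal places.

At (2, 5/2): F = (12.85229, -8.000).
Jacobian J = [[8·s·t, 4·s^2 - 6·t + 2·sin(t) - 4], [6·s - t^2 - 2·t, -2·s·t - 2·s + 1]].
At the point, J = [[40.000, -1.80306], [0.750, -13.000]] (det J = -518.64771).
Solving J·Δ = −F gives Δ = (-0.350, -0.636).

(-0.350, -0.636)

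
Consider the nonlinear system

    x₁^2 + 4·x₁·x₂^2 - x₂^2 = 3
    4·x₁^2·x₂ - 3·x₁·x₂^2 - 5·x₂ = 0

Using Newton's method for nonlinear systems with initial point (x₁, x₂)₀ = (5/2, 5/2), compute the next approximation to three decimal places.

At (5/2, 5/2): F = (59.500, 3.125).
Jacobian J = [[2·x₁ + 4·x₂^2, 8·x₁·x₂ - 2·x₂], [8·x₁·x₂ - 3·x₂^2, 4·x₁^2 - 6·x₁·x₂ - 5]].
At the point, J = [[30.000, 45.000], [31.250, -17.500]] (det J = -1931.250).
Solving J·Δ = −F gives Δ = (-0.612, -0.914).
Then the next iterate is (x₁, x₂)₁ = (1.888, 1.586).

(1.888, 1.586)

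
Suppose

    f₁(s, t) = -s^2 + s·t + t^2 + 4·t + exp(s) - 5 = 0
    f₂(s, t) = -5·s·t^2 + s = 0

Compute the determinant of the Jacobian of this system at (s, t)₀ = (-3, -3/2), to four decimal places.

J = [[-2·s + t + exp(s), s + 2·t + 4], [-5·t^2 + 1, -10·s·t]].
At the point, J = [[4.549787, -2.0000], [-10.2500, -45.0000]].
det J = -225.2404.

-225.2404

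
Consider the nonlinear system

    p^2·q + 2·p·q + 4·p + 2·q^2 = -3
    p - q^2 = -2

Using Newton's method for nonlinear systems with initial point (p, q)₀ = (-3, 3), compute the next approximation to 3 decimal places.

(-4.273, 1.121)

At (-3, 3): F = (18.000, -10.000).
Jacobian J = [[2·p·q + 2·q + 4, p^2 + 2·p + 4·q], [1, -2·q]].
At the point, J = [[-8.000, 15.000], [1.000, -6.000]] (det J = 33.000).
Solving J·Δ = −F gives Δ = (-1.273, -1.879).
Then the next iterate is (p, q)₁ = (-4.273, 1.121).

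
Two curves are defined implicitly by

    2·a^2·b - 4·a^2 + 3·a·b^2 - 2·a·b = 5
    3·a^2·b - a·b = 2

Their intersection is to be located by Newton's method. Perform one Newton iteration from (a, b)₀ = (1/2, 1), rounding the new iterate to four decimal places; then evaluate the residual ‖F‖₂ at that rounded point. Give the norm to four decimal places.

At (1/2, 1): F = (-5.0000, -1.7500).
Jacobian J = [[4·a·b - 8·a + 3·b^2 - 2·b, 2·a^2 + 6·a·b - 2·a], [6·a·b - b, 3·a^2 - a]].
At the point, J = [[-1.0000, 2.5000], [2.0000, 0.2500]] (det J = -5.2500).
Solving J·Δ = −F gives Δ = (0.5952, 2.2381).
Then the next iterate is (a, b)₁ = (1.0952, 3.2381).
Re-evaluating at (1.0952, 3.2381): F = (25.327850, 6.105577), so ‖F‖₂ = 26.0534.

26.0534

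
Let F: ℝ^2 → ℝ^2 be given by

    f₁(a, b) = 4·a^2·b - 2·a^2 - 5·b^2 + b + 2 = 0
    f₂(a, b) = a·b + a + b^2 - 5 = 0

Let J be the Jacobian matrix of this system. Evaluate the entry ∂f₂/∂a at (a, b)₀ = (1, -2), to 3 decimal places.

-1.000

∂f₂/∂a = b + 1.
At (1, -2) this is -1.000.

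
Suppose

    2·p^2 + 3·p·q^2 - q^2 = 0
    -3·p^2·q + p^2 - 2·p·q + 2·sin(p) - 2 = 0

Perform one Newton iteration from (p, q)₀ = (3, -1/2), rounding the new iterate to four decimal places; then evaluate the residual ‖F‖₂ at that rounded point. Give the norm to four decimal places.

At (3, -1/2): F = (20.0000, 23.782240).
Jacobian J = [[4·p + 3·q^2, 6·p·q - 2·q], [-6·p·q + 2·p - 2·q + 2·cos(p), -3·p^2 - 2·p]].
At the point, J = [[12.7500, -8.0000], [14.020015, -33.0000]] (det J = -308.589880).
Solving J·Δ = −F gives Δ = (-1.5222, 0.0740).
Then the next iterate is (p, q)₁ = (1.4778, -0.4260).
Re-evaluating at (1.4778, -0.4260): F = (4.990865, 6.225351), so ‖F‖₂ = 7.9790.

7.9790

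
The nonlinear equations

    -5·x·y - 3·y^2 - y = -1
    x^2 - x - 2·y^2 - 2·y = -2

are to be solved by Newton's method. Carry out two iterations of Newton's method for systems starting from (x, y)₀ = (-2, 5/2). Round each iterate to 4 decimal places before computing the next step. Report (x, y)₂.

(-0.5774, 0.8459)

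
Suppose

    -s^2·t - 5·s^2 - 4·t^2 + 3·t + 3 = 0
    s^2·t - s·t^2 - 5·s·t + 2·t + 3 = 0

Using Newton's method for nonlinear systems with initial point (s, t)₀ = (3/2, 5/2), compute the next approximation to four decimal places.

(-0.7975, 3.5556)

At (3/2, 5/2): F = (-31.3750, -14.5000).
Jacobian J = [[-2·s·t - 10·s, -s^2 - 8·t + 3], [2·s·t - t^2 - 5·t, s^2 - 2·s·t - 5·s + 2]].
At the point, J = [[-22.5000, -19.2500], [-11.2500, -10.7500]] (det J = 25.3125).
Solving J·Δ = −F gives Δ = (-2.2975, 1.0556).
Then the next iterate is (s, t)₁ = (-0.7975, 3.5556).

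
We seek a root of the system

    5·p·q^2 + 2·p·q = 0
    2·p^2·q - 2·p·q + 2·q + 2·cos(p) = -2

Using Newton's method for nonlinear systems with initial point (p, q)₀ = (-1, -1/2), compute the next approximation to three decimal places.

(-1.139, -0.405)

At (-1, -1/2): F = (-0.250, 0.08060).
Jacobian J = [[5·q^2 + 2·q, 10·p·q + 2·p], [4·p·q - 2·q - 2·sin(p), 2·p^2 - 2·p + 2]].
At the point, J = [[0.250, 3.000], [4.68294, 6.000]] (det J = -12.54883).
Solving J·Δ = −F gives Δ = (-0.139, 0.095).
Then the next iterate is (p, q)₁ = (-1.139, -0.405).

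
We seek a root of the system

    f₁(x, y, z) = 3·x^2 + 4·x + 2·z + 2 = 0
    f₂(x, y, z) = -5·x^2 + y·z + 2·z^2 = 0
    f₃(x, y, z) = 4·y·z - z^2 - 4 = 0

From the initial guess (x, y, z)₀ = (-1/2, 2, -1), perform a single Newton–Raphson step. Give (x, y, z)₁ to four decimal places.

(-0.3879, 0.1724, -0.4310)

At (-1/2, 2, -1): F = (-1.2500, -1.2500, -13.0000).
Jacobian J = [[6·x + 4, 0, 2], [-10·x, z, y + 4·z], [0, 4·z, 4·y - 2·z]].
At the point, J = [[1.0000, 0.0000, 2.0000], [5.0000, -1.0000, -2.0000], [0.0000, -4.0000, 10.0000]] (det J = -58.0000).
Solving J·Δ = −F gives Δ = (0.1121, -1.8276, 0.5690).
Then the next iterate is (x, y, z)₁ = (-0.3879, 0.1724, -0.4310).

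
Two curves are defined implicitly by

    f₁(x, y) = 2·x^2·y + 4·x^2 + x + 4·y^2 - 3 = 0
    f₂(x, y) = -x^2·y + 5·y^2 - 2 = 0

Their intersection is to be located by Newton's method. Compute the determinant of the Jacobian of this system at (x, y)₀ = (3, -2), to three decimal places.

J = [[4·x·y + 8·x + 1, 2·x^2 + 8·y], [-2·x·y, -x^2 + 10·y]].
At the point, J = [[1.000, 2.000], [12.000, -29.000]].
det J = -53.000.

-53.000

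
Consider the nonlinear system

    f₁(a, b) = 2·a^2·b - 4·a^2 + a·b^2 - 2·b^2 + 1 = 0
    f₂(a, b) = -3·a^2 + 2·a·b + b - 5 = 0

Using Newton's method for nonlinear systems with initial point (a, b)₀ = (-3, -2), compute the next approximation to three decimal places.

(-1.370, -1.836)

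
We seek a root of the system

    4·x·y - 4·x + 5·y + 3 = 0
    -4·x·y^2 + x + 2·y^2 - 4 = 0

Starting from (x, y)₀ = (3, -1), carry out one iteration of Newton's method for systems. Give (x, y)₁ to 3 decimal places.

(-0.055, -0.908)

At (3, -1): F = (-26.000, -11.000).
Jacobian J = [[4·y - 4, 4·x + 5], [-4·y^2 + 1, -8·x·y + 4·y]].
At the point, J = [[-8.000, 17.000], [-3.000, 20.000]] (det J = -109.000).
Solving J·Δ = −F gives Δ = (-3.055, 0.092).
Then the next iterate is (x, y)₁ = (-0.055, -0.908).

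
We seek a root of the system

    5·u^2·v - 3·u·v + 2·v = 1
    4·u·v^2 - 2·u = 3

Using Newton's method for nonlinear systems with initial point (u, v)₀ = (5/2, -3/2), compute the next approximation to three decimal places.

(1.493, -1.252)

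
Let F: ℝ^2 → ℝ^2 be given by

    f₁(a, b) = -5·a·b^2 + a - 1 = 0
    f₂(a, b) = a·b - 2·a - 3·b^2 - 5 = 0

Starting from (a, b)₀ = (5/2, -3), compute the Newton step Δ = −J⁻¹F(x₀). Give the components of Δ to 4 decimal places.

(2.0152, 2.6622)

At (5/2, -3): F = (-111.0000, -44.5000).
Jacobian J = [[-5·b^2 + 1, -10·a·b], [b - 2, a - 6·b]].
At the point, J = [[-44.0000, 75.0000], [-5.0000, 20.5000]] (det J = -527.0000).
Solving J·Δ = −F gives Δ = (2.0152, 2.6622).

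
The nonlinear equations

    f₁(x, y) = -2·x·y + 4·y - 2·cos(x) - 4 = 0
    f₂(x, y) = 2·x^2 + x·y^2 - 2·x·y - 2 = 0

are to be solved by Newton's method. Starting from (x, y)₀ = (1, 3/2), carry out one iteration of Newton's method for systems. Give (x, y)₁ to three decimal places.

At (1, 3/2): F = (-2.08060, -0.750).
Jacobian J = [[-2·y + 2·sin(x), -2·x + 4], [4·x + y^2 - 2·y, 2·x·y - 2·x]].
At the point, J = [[-1.31706, 2.000], [3.250, 1.000]] (det J = -7.81706).
Solving J·Δ = −F gives Δ = (-0.074, 0.991).
Then the next iterate is (x, y)₁ = (0.926, 2.491).

(0.926, 2.491)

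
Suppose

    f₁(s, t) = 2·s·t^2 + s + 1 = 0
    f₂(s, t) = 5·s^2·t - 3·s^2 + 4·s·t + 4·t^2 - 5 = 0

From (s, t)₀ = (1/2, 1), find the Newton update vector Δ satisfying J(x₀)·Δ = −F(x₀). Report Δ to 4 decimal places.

(-1.1552, 0.4828)

At (1/2, 1): F = (2.5000, 1.5000).
Jacobian J = [[2·t^2 + 1, 4·s·t], [10·s·t - 6·s + 4·t, 5·s^2 + 4·s + 8·t]].
At the point, J = [[3.0000, 2.0000], [6.0000, 11.2500]] (det J = 21.7500).
Solving J·Δ = −F gives Δ = (-1.1552, 0.4828).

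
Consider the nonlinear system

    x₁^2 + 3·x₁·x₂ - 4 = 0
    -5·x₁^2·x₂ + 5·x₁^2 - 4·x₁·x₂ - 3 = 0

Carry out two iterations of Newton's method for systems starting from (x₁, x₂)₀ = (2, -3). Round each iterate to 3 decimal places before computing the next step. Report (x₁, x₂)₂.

At (2, -3): F = (-18.000, 101.000).
Jacobian J = [[2·x₁ + 3·x₂, 3·x₁], [-10·x₁·x₂ + 10·x₁ - 4·x₂, -5·x₁^2 - 4·x₁]].
At the point, J = [[-5.000, 6.000], [92.000, -28.000]] (det J = -412.000).
Solving J·Δ = −F gives Δ = (-0.248, 2.794).
Then the next iterate is (x₁, x₂)₁ = (1.752, -0.206).
Round to (1.752, -0.206) and repeat: F = (-2.01323, 16.95276), J = [[2.886, 5.256], [21.95312, -22.35552]].
Δ = (-0.245, 0.518), so (x₁, x₂)₂ = (1.507, 0.312).

(1.507, 0.312)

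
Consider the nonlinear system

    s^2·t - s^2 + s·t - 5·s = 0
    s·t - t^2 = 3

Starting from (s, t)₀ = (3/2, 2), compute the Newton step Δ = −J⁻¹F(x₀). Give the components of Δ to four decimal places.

(2.7500, 0.6000)

At (3/2, 2): F = (-2.2500, -4.0000).
Jacobian J = [[2·s·t - 2·s + t - 5, s^2 + s], [t, s - 2·t]].
At the point, J = [[0.0000, 3.7500], [2.0000, -2.5000]] (det J = -7.5000).
Solving J·Δ = −F gives Δ = (2.7500, 0.6000).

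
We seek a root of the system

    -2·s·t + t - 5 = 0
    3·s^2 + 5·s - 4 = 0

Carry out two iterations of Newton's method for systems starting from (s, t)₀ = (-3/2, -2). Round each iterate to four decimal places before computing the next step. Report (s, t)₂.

(-2.3072, 1.0751)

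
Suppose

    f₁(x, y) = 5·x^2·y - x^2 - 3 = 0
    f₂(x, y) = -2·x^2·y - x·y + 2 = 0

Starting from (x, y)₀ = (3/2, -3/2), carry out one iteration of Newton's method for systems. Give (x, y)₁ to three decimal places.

At (3/2, -3/2): F = (-22.125, 11.000).
Jacobian J = [[10·x·y - 2·x, 5·x^2], [-4·x·y - y, -2·x^2 - x]].
At the point, J = [[-25.500, 11.250], [10.500, -6.000]] (det J = 34.875).
Solving J·Δ = −F gives Δ = (-0.258, 1.382).
Then the next iterate is (x, y)₁ = (1.242, -0.118).

(1.242, -0.118)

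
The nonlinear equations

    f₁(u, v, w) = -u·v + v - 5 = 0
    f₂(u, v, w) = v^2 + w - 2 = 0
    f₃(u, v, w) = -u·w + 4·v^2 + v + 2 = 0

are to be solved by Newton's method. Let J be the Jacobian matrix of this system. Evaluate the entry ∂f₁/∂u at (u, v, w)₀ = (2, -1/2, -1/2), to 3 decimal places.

0.500

∂f₁/∂u = -v.
At (2, -1/2, -1/2) this is 0.500.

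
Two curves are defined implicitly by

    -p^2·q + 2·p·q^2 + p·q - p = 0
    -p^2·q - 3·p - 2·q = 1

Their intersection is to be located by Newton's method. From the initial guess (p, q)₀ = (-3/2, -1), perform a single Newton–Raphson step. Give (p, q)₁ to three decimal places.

At (-3/2, -1): F = (2.250, 7.750).
Jacobian J = [[-2·p·q + 2·q^2 + q - 1, -p^2 + 4·p·q + p], [-2·p·q - 3, -p^2 - 2]].
At the point, J = [[-3.000, 2.250], [-6.000, -4.250]] (det J = 26.250).
Solving J·Δ = −F gives Δ = (1.029, 0.371).
Then the next iterate is (p, q)₁ = (-0.471, -0.629).

(-0.471, -0.629)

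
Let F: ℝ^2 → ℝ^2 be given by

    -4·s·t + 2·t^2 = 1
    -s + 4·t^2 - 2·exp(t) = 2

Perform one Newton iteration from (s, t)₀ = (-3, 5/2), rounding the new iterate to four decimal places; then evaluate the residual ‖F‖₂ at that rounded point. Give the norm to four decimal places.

5.4524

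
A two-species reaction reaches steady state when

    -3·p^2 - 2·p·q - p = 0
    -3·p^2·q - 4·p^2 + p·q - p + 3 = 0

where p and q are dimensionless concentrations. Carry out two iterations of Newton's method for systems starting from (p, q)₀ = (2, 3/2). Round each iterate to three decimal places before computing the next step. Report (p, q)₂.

(-0.958, 1.784)

At (2, 3/2): F = (-20.000, -30.000).
Jacobian J = [[-6·p - 2·q - 1, -2·p], [-6·p·q - 8·p + q - 1, -3·p^2 + p]].
At the point, J = [[-16.000, -4.000], [-33.500, -10.000]] (det J = 26.000).
Solving J·Δ = −F gives Δ = (-3.077, 7.308).
Then the next iterate is (p, q)₁ = (-1.077, 8.808).
Round to (-1.077, 8.808) and repeat: F = (16.56964, -40.69890), J = [[-12.154, 2.154], [73.34130, -4.55679]].
Δ = (0.119, -7.024), so (p, q)₂ = (-0.958, 1.784).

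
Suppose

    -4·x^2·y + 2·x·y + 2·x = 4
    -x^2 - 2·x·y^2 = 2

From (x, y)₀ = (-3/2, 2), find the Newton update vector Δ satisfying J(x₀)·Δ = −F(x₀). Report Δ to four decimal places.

At (-3/2, 2): F = (-31.0000, 7.7500).
Jacobian J = [[-8·x·y + 2·y + 2, -4·x^2 + 2·x], [-2·x - 2·y^2, -4·x·y]].
At the point, J = [[30.0000, -12.0000], [-5.0000, 12.0000]] (det J = 300.0000).
Solving J·Δ = −F gives Δ = (0.9300, -0.2583).

(0.9300, -0.2583)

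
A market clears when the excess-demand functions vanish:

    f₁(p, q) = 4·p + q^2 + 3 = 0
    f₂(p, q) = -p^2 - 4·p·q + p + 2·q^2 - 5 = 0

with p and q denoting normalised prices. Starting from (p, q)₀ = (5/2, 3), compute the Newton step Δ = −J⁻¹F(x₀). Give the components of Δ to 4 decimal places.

(-1.6202, -2.5865)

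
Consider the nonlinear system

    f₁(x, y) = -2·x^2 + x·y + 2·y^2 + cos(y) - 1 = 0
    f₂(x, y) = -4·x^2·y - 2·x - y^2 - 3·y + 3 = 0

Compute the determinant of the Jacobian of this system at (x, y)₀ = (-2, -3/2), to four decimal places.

-286.0651

J = [[-4·x + y, x + 4·y - sin(y)], [-8·x·y - 2, -4·x^2 - 2·y - 3]].
At the point, J = [[6.5000, -7.002505], [-26.0000, -16.0000]].
det J = -286.0651.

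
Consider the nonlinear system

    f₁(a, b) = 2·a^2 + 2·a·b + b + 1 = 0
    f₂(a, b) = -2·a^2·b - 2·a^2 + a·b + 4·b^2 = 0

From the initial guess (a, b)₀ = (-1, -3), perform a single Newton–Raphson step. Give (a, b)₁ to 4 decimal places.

(-0.5405, -1.5946)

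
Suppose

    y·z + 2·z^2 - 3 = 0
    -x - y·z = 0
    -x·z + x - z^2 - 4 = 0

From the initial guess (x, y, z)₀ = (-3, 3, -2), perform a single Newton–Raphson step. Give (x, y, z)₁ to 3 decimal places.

(1.706, 1.471, -1.588)

At (-3, 3, -2): F = (-1.000, 9.000, -17.000).
Jacobian J = [[0, z, y + 4·z], [-1, -z, -y], [-z + 1, 0, -x - 2·z]].
At the point, J = [[0.000, -2.000, -5.000], [-1.000, 2.000, -3.000], [3.000, 0.000, 7.000]] (det J = 34.000).
Solving J·Δ = −F gives Δ = (4.706, -1.529, 0.412).
Then the next iterate is (x, y, z)₁ = (1.706, 1.471, -1.588).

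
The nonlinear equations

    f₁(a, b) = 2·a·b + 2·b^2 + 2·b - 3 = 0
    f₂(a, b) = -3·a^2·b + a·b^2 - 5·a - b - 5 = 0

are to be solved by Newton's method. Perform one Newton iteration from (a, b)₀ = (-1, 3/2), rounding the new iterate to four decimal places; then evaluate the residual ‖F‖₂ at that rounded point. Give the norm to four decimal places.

4.8368

At (-1, 3/2): F = (1.5000, -8.2500).
Jacobian J = [[2·b, 2·a + 4·b + 2], [-6·a·b + b^2 - 5, -3·a^2 + 2·a·b - 1]].
At the point, J = [[3.0000, 6.0000], [6.2500, -7.0000]] (det J = -58.5000).
Solving J·Δ = −F gives Δ = (0.6667, -0.5833).
Then the next iterate is (a, b)₁ = (-0.3333, 0.9167).
Re-evaluating at (-0.3333, 0.9167): F = (-0.096994, -4.835791), so ‖F‖₂ = 4.8368.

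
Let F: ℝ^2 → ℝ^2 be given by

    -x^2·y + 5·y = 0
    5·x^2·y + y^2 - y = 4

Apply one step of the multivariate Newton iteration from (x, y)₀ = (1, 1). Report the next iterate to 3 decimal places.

At (1, 1): F = (4.000, 1.000).
Jacobian J = [[-2·x·y, -x^2 + 5], [10·x·y, 5·x^2 + 2·y - 1]].
At the point, J = [[-2.000, 4.000], [10.000, 6.000]] (det J = -52.000).
Solving J·Δ = −F gives Δ = (0.385, -0.808).
Then the next iterate is (x, y)₁ = (1.385, 0.192).

(1.385, 0.192)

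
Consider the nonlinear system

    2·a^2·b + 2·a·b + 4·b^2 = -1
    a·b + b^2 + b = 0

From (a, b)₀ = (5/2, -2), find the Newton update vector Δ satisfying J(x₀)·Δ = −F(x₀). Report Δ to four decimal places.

(-0.9000, -2.4000)

At (5/2, -2): F = (-18.0000, -3.0000).
Jacobian J = [[4·a·b + 2·b, 2·a^2 + 2·a + 8·b], [b, a + 2·b + 1]].
At the point, J = [[-24.0000, 1.5000], [-2.0000, -0.5000]] (det J = 15.0000).
Solving J·Δ = −F gives Δ = (-0.9000, -2.4000).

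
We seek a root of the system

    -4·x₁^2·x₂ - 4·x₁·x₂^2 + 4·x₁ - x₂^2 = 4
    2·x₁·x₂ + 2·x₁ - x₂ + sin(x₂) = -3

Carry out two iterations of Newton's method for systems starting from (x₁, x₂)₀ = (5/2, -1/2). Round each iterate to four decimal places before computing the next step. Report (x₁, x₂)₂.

(5.9534, -2.9532)

At (5/2, -1/2): F = (15.7500, 5.520574).
Jacobian J = [[-8·x₁·x₂ - 4·x₂^2 + 4, -4·x₁^2 - 8·x₁·x₂ - 2·x₂], [2·x₂ + 2, 2·x₁ + cos(x₂) - 1]].
At the point, J = [[13.0000, -14.0000], [1.0000, 4.877583]] (det J = 77.408573).
Solving J·Δ = −F gives Δ = (-1.9909, -0.7237).
Then the next iterate is (x₁, x₂)₁ = (0.5091, -1.2237).
Round to (0.5091, -1.2237) and repeat: F = (-5.241784, 3.055564), J = [[2.994119, 6.394554], [-0.4474, 0.358369]].
Δ = (5.4443, -1.7295), so (x₁, x₂)₂ = (5.9534, -2.9532).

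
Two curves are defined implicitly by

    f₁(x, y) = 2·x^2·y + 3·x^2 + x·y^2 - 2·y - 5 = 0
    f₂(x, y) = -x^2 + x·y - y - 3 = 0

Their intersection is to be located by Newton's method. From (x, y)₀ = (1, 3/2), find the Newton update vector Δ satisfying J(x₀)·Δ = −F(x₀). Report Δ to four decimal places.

At (1, 3/2): F = (0.2500, -4.0000).
Jacobian J = [[4·x·y + 6·x + y^2, 2·x^2 + 2·x·y - 2], [-2·x + y, x - 1]].
At the point, J = [[14.2500, 3.0000], [-0.5000, 0.0000]] (det J = 1.5000).
Solving J·Δ = −F gives Δ = (-8.0000, 37.9167).

(-8.0000, 37.9167)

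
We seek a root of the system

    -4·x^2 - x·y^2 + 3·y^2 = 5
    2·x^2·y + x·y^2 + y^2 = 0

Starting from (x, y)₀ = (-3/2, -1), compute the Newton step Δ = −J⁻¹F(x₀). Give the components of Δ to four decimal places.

(0.7874, -0.0931)

At (-3/2, -1): F = (-9.5000, -5.0000).
Jacobian J = [[-8·x - y^2, -2·x·y + 6·y], [4·x·y + y^2, 2·x^2 + 2·x·y + 2·y]].
At the point, J = [[11.0000, -9.0000], [7.0000, 5.5000]] (det J = 123.5000).
Solving J·Δ = −F gives Δ = (0.7874, -0.0931).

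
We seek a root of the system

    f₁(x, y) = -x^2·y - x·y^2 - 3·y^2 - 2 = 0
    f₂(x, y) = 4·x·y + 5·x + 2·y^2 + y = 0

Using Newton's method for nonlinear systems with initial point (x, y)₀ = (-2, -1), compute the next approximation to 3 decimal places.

(-1.772, -1.070)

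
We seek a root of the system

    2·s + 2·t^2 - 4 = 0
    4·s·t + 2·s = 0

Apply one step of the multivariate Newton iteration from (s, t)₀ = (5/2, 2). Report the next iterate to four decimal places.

(0.6667, 1.3333)

At (5/2, 2): F = (9.0000, 25.0000).
Jacobian J = [[2, 4·t], [4·t + 2, 4·s]].
At the point, J = [[2.0000, 8.0000], [10.0000, 10.0000]] (det J = -60.0000).
Solving J·Δ = −F gives Δ = (-1.8333, -0.6667).
Then the next iterate is (s, t)₁ = (0.6667, 1.3333).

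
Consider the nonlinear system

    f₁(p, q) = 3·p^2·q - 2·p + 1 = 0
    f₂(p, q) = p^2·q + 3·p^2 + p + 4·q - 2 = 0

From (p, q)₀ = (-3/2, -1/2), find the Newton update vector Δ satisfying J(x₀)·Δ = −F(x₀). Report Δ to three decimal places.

At (-3/2, -1/2): F = (0.625, 0.125).
Jacobian J = [[6·p·q - 2, 3·p^2], [2·p·q + 6·p + 1, p^2 + 4]].
At the point, J = [[2.500, 6.750], [-6.500, 6.250]] (det J = 59.500).
Solving J·Δ = −F gives Δ = (-0.051, -0.074).

(-0.051, -0.074)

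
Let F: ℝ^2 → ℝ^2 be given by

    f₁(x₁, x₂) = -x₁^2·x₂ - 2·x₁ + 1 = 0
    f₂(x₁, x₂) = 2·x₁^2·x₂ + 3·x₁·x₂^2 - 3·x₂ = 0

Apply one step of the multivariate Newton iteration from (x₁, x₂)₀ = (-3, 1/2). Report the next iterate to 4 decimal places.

At (-3, 1/2): F = (2.5000, 5.2500).
Jacobian J = [[-2·x₁·x₂ - 2, -x₁^2], [4·x₁·x₂ + 3·x₂^2, 2·x₁^2 + 6·x₁·x₂ - 3]].
At the point, J = [[1.0000, -9.0000], [-5.2500, 6.0000]] (det J = -41.2500).
Solving J·Δ = −F gives Δ = (1.5091, 0.4455).
Then the next iterate is (x₁, x₂)₁ = (-1.4909, 0.9455).

(-1.4909, 0.9455)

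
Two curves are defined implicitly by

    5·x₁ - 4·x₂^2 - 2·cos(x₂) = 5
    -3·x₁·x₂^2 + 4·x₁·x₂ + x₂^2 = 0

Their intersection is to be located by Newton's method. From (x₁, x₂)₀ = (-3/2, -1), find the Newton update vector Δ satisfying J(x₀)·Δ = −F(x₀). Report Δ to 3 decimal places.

(5.547, -1.608)

At (-3/2, -1): F = (-17.58060, 11.500).
Jacobian J = [[5, -8·x₂ + 2·sin(x₂)], [-3·x₂^2 + 4·x₂, -6·x₁·x₂ + 4·x₁ + 2·x₂]].
At the point, J = [[5.000, 6.31706], [-7.000, -17.000]] (det J = -40.78059).
Solving J·Δ = −F gives Δ = (5.547, -1.608).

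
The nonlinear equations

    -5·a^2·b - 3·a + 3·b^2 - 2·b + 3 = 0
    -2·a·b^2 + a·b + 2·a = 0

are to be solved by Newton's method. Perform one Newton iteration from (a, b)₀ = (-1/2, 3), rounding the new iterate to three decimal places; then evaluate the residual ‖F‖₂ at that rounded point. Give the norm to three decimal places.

6.515

At (-1/2, 3): F = (21.750, 6.500).
Jacobian J = [[-10·a·b - 3, -5·a^2 + 6·b - 2], [-2·b^2 + b + 2, -4·a·b + a]].
At the point, J = [[12.000, 14.750], [-13.000, 5.500]] (det J = 257.750).
Solving J·Δ = −F gives Δ = (-0.092, -1.400).
Then the next iterate is (a, b)₁ = (-0.592, 1.600).
Re-evaluating at (-0.592, 1.600): F = (6.45229, 0.89984), so ‖F‖₂ = 6.515.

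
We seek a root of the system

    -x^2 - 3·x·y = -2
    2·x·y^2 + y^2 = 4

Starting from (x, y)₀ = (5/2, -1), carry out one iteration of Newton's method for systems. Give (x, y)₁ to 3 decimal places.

At (5/2, -1): F = (3.250, 2.000).
Jacobian J = [[-2·x - 3·y, -3·x], [2·y^2, 4·x·y + 2·y]].
At the point, J = [[-2.000, -7.500], [2.000, -12.000]] (det J = 39.000).
Solving J·Δ = −F gives Δ = (0.615, 0.269).
Then the next iterate is (x, y)₁ = (3.115, -0.731).

(3.115, -0.731)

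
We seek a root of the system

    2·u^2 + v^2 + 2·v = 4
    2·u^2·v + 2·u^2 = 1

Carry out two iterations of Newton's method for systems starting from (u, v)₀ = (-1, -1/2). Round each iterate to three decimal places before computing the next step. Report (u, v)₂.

At (-1, -1/2): F = (-2.750, 0.000).
Jacobian J = [[4·u, 2·v + 2], [4·u·v + 4·u, 2·u^2]].
At the point, J = [[-4.000, 1.000], [-2.000, 2.000]] (det J = -6.000).
Solving J·Δ = −F gives Δ = (-0.917, -0.917).
Then the next iterate is (u, v)₁ = (-1.917, -1.417).
Round to (-1.917, -1.417) and repeat: F = (2.52367, -4.06486), J = [[-7.668, -0.834], [3.19756, 7.34978]].
Δ = (0.282, 0.430), so (u, v)₂ = (-1.635, -0.987).

(-1.635, -0.987)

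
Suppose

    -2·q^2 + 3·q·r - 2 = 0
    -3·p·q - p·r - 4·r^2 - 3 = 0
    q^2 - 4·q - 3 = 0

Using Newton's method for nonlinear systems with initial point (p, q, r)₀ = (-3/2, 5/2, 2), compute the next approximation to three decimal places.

(-4.196, 9.250, 5.533)

At (-3/2, 5/2, 2): F = (0.500, -4.750, -6.750).
Jacobian J = [[0, -4·q + 3·r, 3·q], [-3·q - r, -3·p, -p - 8·r], [0, 2·q - 4, 0]].
At the point, J = [[0.000, -4.000, 7.500], [-9.500, 4.500, -14.500], [0.000, 1.000, 0.000]] (det J = -71.250).
Solving J·Δ = −F gives Δ = (-2.696, 6.750, 3.533).
Then the next iterate is (p, q, r)₁ = (-4.196, 9.250, 5.533).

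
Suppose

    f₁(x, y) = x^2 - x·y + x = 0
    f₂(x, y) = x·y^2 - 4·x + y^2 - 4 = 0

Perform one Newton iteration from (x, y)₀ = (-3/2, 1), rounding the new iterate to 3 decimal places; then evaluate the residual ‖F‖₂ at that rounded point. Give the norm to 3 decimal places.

At (-3/2, 1): F = (2.250, 1.500).
Jacobian J = [[2·x - y + 1, -x], [y^2 - 4, 2·x·y + 2·y]].
At the point, J = [[-3.000, 1.500], [-3.000, -1.000]] (det J = 7.500).
Solving J·Δ = −F gives Δ = (0.600, -0.300).
Then the next iterate is (x, y)₁ = (-0.900, 0.700).
Re-evaluating at (-0.900, 0.700): F = (0.540, -0.351), so ‖F‖₂ = 0.644.

0.644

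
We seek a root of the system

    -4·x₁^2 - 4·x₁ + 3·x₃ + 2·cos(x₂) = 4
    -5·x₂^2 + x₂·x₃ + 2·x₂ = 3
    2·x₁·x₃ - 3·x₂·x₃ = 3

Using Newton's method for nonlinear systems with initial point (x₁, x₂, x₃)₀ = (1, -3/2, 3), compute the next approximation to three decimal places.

(0.717, -0.477, 2.139)

At (1, -3/2, 3): F = (-2.85853, -21.750, 16.500).
Jacobian J = [[-8·x₁ - 4, -2·sin(x₂), 3], [0, -10·x₂ + x₃ + 2, x₂], [2·x₃, -3·x₃, 2·x₁ - 3·x₂]].
At the point, J = [[-12.000, 1.99499, 3.000], [0.000, 20.000, -1.500], [6.000, -9.000, 6.500]] (det J = -1775.95491).
Solving J·Δ = −F gives Δ = (-0.283, 1.023, -0.861).
Then the next iterate is (x₁, x₂, x₃)₁ = (0.717, -0.477, 2.139).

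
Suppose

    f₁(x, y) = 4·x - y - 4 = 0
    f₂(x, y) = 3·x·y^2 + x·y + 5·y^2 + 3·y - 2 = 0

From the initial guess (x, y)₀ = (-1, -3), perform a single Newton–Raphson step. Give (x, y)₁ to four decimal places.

At (-1, -3): F = (-5.0000, 10.0000).
Jacobian J = [[4, -1], [3·y^2 + y, 6·x·y + x + 10·y + 3]].
At the point, J = [[4.0000, -1.0000], [24.0000, -10.0000]] (det J = -16.0000).
Solving J·Δ = −F gives Δ = (3.7500, 10.0000).
Then the next iterate is (x, y)₁ = (2.7500, 7.0000).

(2.7500, 7.0000)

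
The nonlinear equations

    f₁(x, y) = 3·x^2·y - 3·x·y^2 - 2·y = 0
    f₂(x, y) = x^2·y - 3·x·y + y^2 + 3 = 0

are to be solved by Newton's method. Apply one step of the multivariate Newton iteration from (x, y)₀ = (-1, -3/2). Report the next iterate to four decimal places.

(-0.9880, -0.8404)

At (-1, -3/2): F = (5.2500, -0.7500).
Jacobian J = [[6·x·y - 3·y^2, 3·x^2 - 6·x·y - 2], [2·x·y - 3·y, x^2 - 3·x + 2·y]].
At the point, J = [[2.2500, -8.0000], [7.5000, 1.0000]] (det J = 62.2500).
Solving J·Δ = −F gives Δ = (0.0120, 0.6596).
Then the next iterate is (x, y)₁ = (-0.9880, -0.8404).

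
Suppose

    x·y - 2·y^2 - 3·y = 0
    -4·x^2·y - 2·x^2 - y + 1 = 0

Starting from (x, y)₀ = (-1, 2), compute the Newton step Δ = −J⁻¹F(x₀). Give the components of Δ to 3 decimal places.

At (-1, 2): F = (-16.000, -11.000).
Jacobian J = [[y, x - 4·y - 3], [-8·x·y - 4·x, -4·x^2 - 1]].
At the point, J = [[2.000, -12.000], [20.000, -5.000]] (det J = 230.000).
Solving J·Δ = −F gives Δ = (0.226, -1.296).

(0.226, -1.296)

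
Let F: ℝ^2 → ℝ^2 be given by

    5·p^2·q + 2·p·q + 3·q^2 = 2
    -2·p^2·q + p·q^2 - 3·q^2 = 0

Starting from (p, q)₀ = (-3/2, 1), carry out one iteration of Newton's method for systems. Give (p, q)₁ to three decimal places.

At (-3/2, 1): F = (9.250, -9.000).
Jacobian J = [[10·p·q + 2·q, 5·p^2 + 2·p + 6·q], [-4·p·q + q^2, -2·p^2 + 2·p·q - 6·q]].
At the point, J = [[-13.000, 14.250], [7.000, -13.500]] (det J = 75.750).
Solving J·Δ = −F gives Δ = (-0.045, -0.690).
Then the next iterate is (p, q)₁ = (-1.545, 0.310).

(-1.545, 0.310)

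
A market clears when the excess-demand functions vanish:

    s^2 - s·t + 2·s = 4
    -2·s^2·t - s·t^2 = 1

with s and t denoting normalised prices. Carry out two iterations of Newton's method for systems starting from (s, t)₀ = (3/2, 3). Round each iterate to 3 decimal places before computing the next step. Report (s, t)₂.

(1.279, 0.228)

At (3/2, 3): F = (-3.250, -28.000).
Jacobian J = [[2·s - t + 2, -s], [-4·s·t - t^2, -2·s^2 - 2·s·t]].
At the point, J = [[2.000, -1.500], [-27.000, -13.500]] (det J = -67.500).
Solving J·Δ = −F gives Δ = (0.028, -2.130).
Then the next iterate is (s, t)₁ = (1.528, 0.870).
Round to (1.528, 0.870) and repeat: F = (0.06142, -6.21907), J = [[4.186, -1.528], [-6.07434, -7.32829]].
Δ = (-0.249, -0.642), so (s, t)₂ = (1.279, 0.228).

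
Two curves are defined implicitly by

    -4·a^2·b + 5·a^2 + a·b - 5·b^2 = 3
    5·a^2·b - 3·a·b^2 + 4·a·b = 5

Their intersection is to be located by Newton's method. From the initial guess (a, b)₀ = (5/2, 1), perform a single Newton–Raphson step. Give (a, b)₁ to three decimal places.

At (5/2, 1): F = (0.750, 28.750).
Jacobian J = [[-8·a·b + 10·a + b, -4·a^2 + a - 10·b], [10·a·b - 3·b^2 + 4·b, 5·a^2 - 6·a·b + 4·a]].
At the point, J = [[6.000, -32.500], [26.000, 26.250]] (det J = 1002.500).
Solving J·Δ = −F gives Δ = (-0.952, -0.153).
Then the next iterate is (a, b)₁ = (1.548, 0.847).

(1.548, 0.847)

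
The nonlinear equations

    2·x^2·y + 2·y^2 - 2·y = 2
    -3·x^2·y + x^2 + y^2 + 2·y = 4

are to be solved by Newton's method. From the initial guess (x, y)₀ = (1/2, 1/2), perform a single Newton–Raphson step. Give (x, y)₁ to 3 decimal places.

(1.950, 2.100)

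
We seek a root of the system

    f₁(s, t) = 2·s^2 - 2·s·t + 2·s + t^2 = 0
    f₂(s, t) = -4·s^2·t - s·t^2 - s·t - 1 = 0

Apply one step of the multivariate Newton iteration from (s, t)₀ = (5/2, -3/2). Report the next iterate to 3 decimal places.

At (5/2, -3/2): F = (27.250, 34.625).
Jacobian J = [[4·s - 2·t + 2, -2·s + 2·t], [-8·s·t - t^2 - t, -4·s^2 - 2·s·t - s]].
At the point, J = [[15.000, -8.000], [29.250, -20.000]] (det J = -66.000).
Solving J·Δ = −F gives Δ = (-4.061, -4.207).
Then the next iterate is (s, t)₁ = (-1.561, -5.707).

(-1.561, -5.707)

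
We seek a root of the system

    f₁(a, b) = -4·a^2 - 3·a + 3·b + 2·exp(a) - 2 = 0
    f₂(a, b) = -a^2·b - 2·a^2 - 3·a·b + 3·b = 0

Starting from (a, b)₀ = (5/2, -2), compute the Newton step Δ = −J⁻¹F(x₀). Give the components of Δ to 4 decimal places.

At (5/2, -2): F = (-16.135012, 9.0000).
Jacobian J = [[-8·a + 2·exp(a) - 3, 3], [-2·a·b - 4·a - 3·b, -a^2 - 3·a + 3]].
At the point, J = [[1.364988, 3.0000], [6.0000, -10.7500]] (det J = -32.673620).
Solving J·Δ = −F gives Δ = (4.4823, 3.3389).

(4.4823, 3.3389)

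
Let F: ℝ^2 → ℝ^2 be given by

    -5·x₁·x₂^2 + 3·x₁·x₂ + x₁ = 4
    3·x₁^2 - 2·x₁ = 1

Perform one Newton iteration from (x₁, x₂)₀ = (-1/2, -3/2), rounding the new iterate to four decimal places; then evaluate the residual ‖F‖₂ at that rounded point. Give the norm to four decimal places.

0.3837

At (-1/2, -3/2): F = (3.3750, 0.7500).
Jacobian J = [[-5·x₂^2 + 3·x₂ + 1, -10·x₁·x₂ + 3·x₁], [6·x₁ - 2, 0]].
At the point, J = [[-14.7500, -9.0000], [-5.0000, 0.0000]] (det J = -45.0000).
Solving J·Δ = −F gives Δ = (0.1500, 0.1292).
Then the next iterate is (x₁, x₂)₁ = (-0.3500, -1.3708).
Re-evaluating at (-0.3500, -1.3708): F = (0.377752, 0.0675), so ‖F‖₂ = 0.3837.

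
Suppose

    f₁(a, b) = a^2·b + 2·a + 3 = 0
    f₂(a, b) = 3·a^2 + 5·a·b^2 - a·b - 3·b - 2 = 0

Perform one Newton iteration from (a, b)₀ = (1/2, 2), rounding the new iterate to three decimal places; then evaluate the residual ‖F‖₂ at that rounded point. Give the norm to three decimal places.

At (1/2, 2): F = (4.500, 1.750).
Jacobian J = [[2·a·b + 2, a^2], [6·a + 5·b^2 - b, 10·a·b - a - 3]].
At the point, J = [[4.000, 0.250], [21.000, 6.500]] (det J = 20.750).
Solving J·Δ = −F gives Δ = (-1.389, 4.217).
Then the next iterate is (a, b)₁ = (-0.889, 6.217).
Re-evaluating at (-0.889, 6.217): F = (6.13543, -184.55721), so ‖F‖₂ = 184.659.

184.659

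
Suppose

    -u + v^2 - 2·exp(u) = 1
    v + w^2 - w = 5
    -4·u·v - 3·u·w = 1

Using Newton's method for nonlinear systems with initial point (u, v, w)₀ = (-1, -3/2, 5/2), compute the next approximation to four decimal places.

(0.2433, -1.7146, 3.2412)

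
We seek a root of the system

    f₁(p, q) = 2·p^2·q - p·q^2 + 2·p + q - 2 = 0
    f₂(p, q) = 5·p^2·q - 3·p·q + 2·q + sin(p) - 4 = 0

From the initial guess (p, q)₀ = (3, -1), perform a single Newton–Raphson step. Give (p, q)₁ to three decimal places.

At (3, -1): F = (-18.000, -41.85888).
Jacobian J = [[4·p·q - q^2 + 2, 2·p^2 - 2·p·q + 1], [10·p·q - 3·q + cos(p), 5·p^2 - 3·p + 2]].
At the point, J = [[-11.000, 25.000], [-27.98999, 38.000]] (det J = 281.74981).
Solving J·Δ = −F gives Δ = (-1.287, 0.154).
Then the next iterate is (p, q)₁ = (1.713, -0.846).

(1.713, -0.846)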